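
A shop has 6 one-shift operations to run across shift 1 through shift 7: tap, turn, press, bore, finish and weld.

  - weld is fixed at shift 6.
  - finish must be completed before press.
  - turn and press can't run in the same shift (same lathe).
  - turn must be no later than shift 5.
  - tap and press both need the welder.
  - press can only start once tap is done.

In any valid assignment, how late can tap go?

shift 6

Downstream work caps tap at shift 6.
tap at shift 6 is achievable: weld=shift 6; turn=shift 1; press=shift 7; bore=shift 1; tap=shift 6; finish=shift 1.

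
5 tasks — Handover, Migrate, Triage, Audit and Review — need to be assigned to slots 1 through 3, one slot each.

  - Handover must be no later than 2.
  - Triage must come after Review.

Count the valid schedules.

Splitting on Handover: it can be 1 (27), 2 (27). Listing each branch's schedules as (Migrate, Triage, Audit, Review):
Handover=1: (1,2,1,1) (1,2,2,1) (1,2,3,1) (1,3,1,1) (1,3,1,2) (1,3,2,1) (1,3,2,2) (1,3,3,1) (1,3,3,2) (2,2,1,1) (2,2,2,1) (2,2,3,1) (2,3,1,1) (2,3,1,2) (2,3,2,1) (2,3,2,2) (2,3,3,1) (2,3,3,2) (3,2,1,1) (3,2,2,1) (3,2,3,1) (3,3,1,1) (3,3,1,2) (3,3,2,1) (3,3,2,2) (3,3,3,1) (3,3,3,2) — 27.
Handover=2: (1,2,1,1) (1,2,2,1) (1,2,3,1) (1,3,1,1) (1,3,1,2) (1,3,2,1) (1,3,2,2) (1,3,3,1) (1,3,3,2) (2,2,1,1) (2,2,2,1) (2,2,3,1) (2,3,1,1) (2,3,1,2) (2,3,2,1) (2,3,2,2) (2,3,3,1) (2,3,3,2) (3,2,1,1) (3,2,2,1) (3,2,3,1) (3,3,1,1) (3,3,1,2) (3,3,2,1) (3,3,2,2) (3,3,3,1) (3,3,3,2) — 27.
Summing: 27 + 27 = 54.

54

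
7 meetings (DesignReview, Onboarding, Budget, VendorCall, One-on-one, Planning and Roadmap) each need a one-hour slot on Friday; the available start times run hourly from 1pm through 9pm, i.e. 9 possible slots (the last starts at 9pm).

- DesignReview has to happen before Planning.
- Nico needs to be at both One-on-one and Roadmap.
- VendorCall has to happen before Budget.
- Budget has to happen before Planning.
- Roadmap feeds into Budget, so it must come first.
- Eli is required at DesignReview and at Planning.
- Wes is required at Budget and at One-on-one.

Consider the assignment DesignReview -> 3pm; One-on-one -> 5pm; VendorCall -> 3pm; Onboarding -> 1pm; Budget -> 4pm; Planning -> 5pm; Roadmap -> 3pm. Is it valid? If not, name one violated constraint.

Valid

VendorCall has to happen before Budget — holds.
Eli is required at DesignReview and at Planning — holds.
Roadmap feeds into Budget, so it must come first — holds.
Nico needs to be at both One-on-one and Roadmap — holds.
Wes is required at Budget and at One-on-one — holds.
DesignReview has to happen before Planning — holds.
Budget has to happen before Planning — holds.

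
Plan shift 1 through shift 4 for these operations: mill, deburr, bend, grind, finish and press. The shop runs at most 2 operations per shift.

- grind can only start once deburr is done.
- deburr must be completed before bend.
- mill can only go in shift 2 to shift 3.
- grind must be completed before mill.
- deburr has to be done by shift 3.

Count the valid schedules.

Splitting on bend: it can be shift 2 (7), shift 3 (7), shift 4 (12). Listing each branch's schedules as (mill, deburr, grind, finish, press) by shift number:
bend=shift 2: (3,1,2,1,3) (3,1,2,1,4) (3,1,2,3,1) (3,1,2,3,4) (3,1,2,4,1) (3,1,2,4,3) (3,1,2,4,4) — 7.
bend=shift 3: (3,1,2,1,2) (3,1,2,1,4) (3,1,2,2,1) (3,1,2,2,4) (3,1,2,4,1) (3,1,2,4,2) (3,1,2,4,4) — 7.
bend=shift 4: (3,1,2,1,2) (3,1,2,1,3) (3,1,2,1,4) (3,1,2,2,1) (3,1,2,2,3) (3,1,2,2,4) (3,1,2,3,1) (3,1,2,3,2) (3,1,2,3,4) (3,1,2,4,1) (3,1,2,4,2) (3,1,2,4,3) — 12.
Summing: 7 + 7 + 12 = 26.

26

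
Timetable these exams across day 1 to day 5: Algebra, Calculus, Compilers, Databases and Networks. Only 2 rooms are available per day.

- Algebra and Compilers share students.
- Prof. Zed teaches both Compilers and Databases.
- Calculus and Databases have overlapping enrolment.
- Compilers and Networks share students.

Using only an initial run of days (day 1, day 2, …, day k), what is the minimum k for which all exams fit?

With at most 2 per day and 5 exams, at least 3 days are needed.
3 works (last occupied day: day 3): for example Calculus in day 1; Networks in day 3; Databases in day 3; Compilers in day 2; Algebra in day 1.

3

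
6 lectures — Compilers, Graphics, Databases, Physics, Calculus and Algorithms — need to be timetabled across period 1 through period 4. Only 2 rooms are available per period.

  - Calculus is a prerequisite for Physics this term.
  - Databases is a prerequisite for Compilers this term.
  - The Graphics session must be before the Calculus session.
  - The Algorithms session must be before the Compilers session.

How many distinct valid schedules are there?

Splitting on Compilers: it can be period 2 (1), period 3 (10), period 4 (27). Listing each branch's schedules as (Graphics, Databases, Physics, Calculus, Algorithms) by period number:
Compilers=period 2: (2,1,4,3,1) — 1.
Compilers=period 3: (1,1,3,2,2) (1,1,4,2,2) (1,1,4,3,2) (1,2,3,2,1) (1,2,4,2,1) (1,2,4,3,1) (1,2,4,3,2) (2,1,4,3,1) (2,1,4,3,2) (2,2,4,3,1) — 10.
Compilers=period 4: (1,1,3,2,2) (1,1,3,2,3) (1,1,4,2,2) (1,1,4,2,3) (1,1,4,3,2) (1,1,4,3,3) (1,2,3,2,1) (1,2,3,2,3) (1,2,4,2,1) (1,2,4,2,3) (1,2,4,3,1) (1,2,4,3,2) (1,2,4,3,3) (1,3,3,2,1) (1,3,3,2,2) (1,3,4,2,1) (1,3,4,2,2) (1,3,4,2,3) (1,3,4,3,1) (1,3,4,3,2) (2,1,4,3,1) (2,1,4,3,2) (2,1,4,3,3) (2,2,4,3,1) (2,2,4,3,3) (2,3,4,3,1) (2,3,4,3,2) — 27.
Summing: 1 + 10 + 27 = 38.

38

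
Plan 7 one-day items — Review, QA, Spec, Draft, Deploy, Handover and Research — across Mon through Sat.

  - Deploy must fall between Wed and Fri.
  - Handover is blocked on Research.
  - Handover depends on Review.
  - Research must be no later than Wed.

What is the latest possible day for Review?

Fri

Downstream work caps Review at Fri.
Review at Fri is achievable: Research -> Mon; Review -> Fri; Deploy -> Wed; Handover -> Sat; Spec -> Mon; QA -> Mon; Draft -> Mon.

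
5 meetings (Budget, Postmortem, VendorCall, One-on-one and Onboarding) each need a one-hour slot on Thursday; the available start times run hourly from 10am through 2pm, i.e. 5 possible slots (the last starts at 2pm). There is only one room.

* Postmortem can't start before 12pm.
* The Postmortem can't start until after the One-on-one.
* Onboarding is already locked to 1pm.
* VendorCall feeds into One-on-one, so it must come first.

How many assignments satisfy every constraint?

Enumerating: Budget=2pm; VendorCall=10am; One-on-one=11am; Postmortem=12pm; Onboarding=1pm | Onboarding in 1pm; Budget in 12pm; VendorCall in 10am; One-on-one in 11am; Postmortem in 2pm | Postmortem in 2pm; Budget in 11am; VendorCall in 10am; One-on-one in 12pm; Onboarding in 1pm | VendorCall -> 11am, One-on-one -> 12pm, Postmortem -> 2pm, Budget -> 10am, Onboarding -> 1pm.

4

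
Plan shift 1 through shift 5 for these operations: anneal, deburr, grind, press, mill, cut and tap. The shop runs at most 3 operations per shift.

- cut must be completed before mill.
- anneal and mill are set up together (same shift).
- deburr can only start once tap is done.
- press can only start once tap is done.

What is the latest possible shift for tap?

shift 4

Downstream work caps tap at shift 4.
tap at shift 4 is achievable: mill in shift 2, press in shift 5, grind in shift 1, anneal in shift 2, deburr in shift 5, cut in shift 1, tap in shift 4.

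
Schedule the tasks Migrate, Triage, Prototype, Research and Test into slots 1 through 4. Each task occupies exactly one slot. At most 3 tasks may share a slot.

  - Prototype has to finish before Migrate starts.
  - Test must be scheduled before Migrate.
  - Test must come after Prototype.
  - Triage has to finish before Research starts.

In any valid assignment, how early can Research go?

2

Precedence pushes Research to at least 2.
Research at 2 is achievable: Test -> 2; Prototype -> 1; Research -> 2; Migrate -> 3; Triage -> 1.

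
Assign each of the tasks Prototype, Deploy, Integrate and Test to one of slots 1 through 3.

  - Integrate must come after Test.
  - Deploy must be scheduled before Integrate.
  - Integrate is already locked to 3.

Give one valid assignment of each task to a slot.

Integrate -> 3; Deploy -> 1; Test -> 1; Prototype -> 1

Checking: Deploy(1) before Integrate(3); Test(1) before Integrate(3); Integrate=3 in [3,3].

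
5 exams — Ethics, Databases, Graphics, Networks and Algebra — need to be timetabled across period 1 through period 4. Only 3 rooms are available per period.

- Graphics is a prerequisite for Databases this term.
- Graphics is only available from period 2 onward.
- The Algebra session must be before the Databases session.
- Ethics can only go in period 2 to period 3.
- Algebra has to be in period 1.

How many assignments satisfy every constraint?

24

Splitting on Ethics: it can be period 2 (12), period 3 (12). Listing each branch's schedules as (Databases, Graphics, Networks, Algebra) by period number:
Ethics=period 2: (3,2,1,1) (3,2,2,1) (3,2,3,1) (3,2,4,1) (4,2,1,1) (4,2,2,1) (4,2,3,1) (4,2,4,1) (4,3,1,1) (4,3,2,1) (4,3,3,1) (4,3,4,1) — 12.
Ethics=period 3: (3,2,1,1) (3,2,2,1) (3,2,3,1) (3,2,4,1) (4,2,1,1) (4,2,2,1) (4,2,3,1) (4,2,4,1) (4,3,1,1) (4,3,2,1) (4,3,3,1) (4,3,4,1) — 12.
Summing: 12 + 12 = 24.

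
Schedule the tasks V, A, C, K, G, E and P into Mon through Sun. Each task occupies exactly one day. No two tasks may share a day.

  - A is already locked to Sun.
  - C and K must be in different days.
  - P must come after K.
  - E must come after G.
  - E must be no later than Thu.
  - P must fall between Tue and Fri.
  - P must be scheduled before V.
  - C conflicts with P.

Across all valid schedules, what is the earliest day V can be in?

Fri

Precedence pushes V to at least Wed.
V at Fri is achievable: K in Mon, E in Thu, A in Sun, P in Tue, C in Sat, G in Wed, V in Fri.
Nothing earlier works — the conflict and capacity constraints rule out every day before Fri.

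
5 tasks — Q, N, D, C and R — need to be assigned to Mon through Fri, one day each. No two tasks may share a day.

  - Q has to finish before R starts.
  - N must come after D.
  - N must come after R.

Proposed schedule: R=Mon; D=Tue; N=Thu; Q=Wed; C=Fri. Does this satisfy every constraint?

No two tasks may share a day — holds.
N must come after R — holds.
Q has to finish before R starts — violated.
N must come after D — holds.

Invalid. Q has to finish before R starts.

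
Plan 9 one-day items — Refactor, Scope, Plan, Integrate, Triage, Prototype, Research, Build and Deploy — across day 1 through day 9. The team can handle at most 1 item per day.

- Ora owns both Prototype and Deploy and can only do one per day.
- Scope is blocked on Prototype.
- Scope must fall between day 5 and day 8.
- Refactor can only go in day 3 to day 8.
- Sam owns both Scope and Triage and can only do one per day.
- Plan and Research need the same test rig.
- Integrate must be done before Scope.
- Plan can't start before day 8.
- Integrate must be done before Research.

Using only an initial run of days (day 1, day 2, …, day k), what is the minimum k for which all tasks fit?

The precedence chain requires at least 2 distinct days.
With at most 1 per day and 9 tasks, at least 9 days are needed.
Plan can't be placed before day 8, so the schedule must run through at least day 8.
9 works (last occupied day: day 9): for example Deploy=day 9; Prototype=day 2; Triage=day 6; Research=day 4; Plan=day 8; Refactor=day 3; Scope=day 5; Build=day 7; Integrate=day 1.

9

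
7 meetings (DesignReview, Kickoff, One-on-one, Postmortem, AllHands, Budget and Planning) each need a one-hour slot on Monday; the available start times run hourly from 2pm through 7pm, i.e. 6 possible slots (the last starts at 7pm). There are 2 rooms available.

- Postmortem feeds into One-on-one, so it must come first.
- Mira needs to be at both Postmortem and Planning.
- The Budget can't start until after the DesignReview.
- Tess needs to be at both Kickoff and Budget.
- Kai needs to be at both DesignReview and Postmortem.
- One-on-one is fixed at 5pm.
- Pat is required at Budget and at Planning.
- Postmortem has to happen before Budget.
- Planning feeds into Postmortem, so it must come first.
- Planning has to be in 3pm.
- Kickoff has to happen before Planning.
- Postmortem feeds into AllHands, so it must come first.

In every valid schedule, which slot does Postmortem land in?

Planning is fixed at 3pm and must come before Postmortem, so Postmortem is at least 4pm.
One-on-one is fixed at 5pm and must come after Postmortem, so Postmortem is at most 4pm.
So Postmortem must be 4pm.

4pm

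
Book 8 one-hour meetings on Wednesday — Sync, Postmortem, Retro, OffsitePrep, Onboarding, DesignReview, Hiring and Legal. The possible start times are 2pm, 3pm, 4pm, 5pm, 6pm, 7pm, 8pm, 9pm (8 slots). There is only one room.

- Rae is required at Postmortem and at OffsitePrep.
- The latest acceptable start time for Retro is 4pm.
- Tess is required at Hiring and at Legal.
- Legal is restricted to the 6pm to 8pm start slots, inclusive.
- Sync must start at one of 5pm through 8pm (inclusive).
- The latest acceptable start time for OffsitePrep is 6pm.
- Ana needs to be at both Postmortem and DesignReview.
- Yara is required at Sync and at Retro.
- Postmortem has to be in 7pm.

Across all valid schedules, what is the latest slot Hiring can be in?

Hiring at 9pm is achievable: DesignReview -> 8pm; Legal -> 6pm; Onboarding -> 4pm; Postmortem -> 7pm; OffsitePrep -> 3pm; Hiring -> 9pm; Sync -> 5pm; Retro -> 2pm.

9pm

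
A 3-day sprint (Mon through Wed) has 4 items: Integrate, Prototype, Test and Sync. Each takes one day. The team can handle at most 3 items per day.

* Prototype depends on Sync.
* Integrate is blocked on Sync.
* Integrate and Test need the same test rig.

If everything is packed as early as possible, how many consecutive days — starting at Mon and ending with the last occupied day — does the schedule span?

The precedence chain requires at least 2 distinct days.
With at most 3 per day and 4 work items, at least 2 days are needed.
2 works (last occupied day: Tue): for example Test=Mon; Integrate=Tue; Sync=Mon; Prototype=Tue.

2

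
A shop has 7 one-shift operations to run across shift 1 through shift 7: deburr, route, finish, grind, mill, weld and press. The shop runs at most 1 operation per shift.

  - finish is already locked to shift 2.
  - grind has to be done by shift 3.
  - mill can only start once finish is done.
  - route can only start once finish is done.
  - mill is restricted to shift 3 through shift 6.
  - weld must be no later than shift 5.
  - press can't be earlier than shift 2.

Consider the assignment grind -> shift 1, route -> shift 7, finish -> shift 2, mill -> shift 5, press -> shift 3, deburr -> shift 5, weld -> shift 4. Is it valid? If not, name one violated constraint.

The shop runs at most 1 operation per shift — violated.
weld must be no later than shift 5 — holds.
mill is restricted to shift 3 through shift 6 — holds.
finish is already locked to shift 2 — holds.
grind has to be done by shift 3 — holds.
press can't be earlier than shift 2 — holds.
mill can only start once finish is done — holds.
route can only start once finish is done — holds.

No. The shop runs at most 1 operation per shift is not satisfied.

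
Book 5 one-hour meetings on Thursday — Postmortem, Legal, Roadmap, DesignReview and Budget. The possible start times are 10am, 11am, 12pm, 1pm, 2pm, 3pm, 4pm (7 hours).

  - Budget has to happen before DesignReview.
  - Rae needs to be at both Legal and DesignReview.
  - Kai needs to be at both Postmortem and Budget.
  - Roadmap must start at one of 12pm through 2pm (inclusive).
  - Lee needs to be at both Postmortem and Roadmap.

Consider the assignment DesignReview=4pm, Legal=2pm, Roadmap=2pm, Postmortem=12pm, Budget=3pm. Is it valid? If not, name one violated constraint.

Budget has to happen before DesignReview — holds.
Rae needs to be at both Legal and DesignReview — holds.
Kai needs to be at both Postmortem and Budget — holds.
Roadmap must start at one of 12pm through 2pm (inclusive) — holds.
Lee needs to be at both Postmortem and Roadmap — holds.

Valid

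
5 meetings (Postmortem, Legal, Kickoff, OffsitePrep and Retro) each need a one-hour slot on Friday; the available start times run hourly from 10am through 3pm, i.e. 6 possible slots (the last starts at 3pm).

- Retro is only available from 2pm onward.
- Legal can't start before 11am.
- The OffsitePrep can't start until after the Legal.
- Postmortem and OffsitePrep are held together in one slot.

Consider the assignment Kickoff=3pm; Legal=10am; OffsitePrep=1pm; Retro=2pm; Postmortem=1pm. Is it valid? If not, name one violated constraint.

The OffsitePrep can't start until after the Legal — holds.
Legal can't start before 11am — violated.
Postmortem and OffsitePrep are held together in one slot — holds.
Retro is only available from 2pm onward — holds.

No — it violates: Legal can't start before 11am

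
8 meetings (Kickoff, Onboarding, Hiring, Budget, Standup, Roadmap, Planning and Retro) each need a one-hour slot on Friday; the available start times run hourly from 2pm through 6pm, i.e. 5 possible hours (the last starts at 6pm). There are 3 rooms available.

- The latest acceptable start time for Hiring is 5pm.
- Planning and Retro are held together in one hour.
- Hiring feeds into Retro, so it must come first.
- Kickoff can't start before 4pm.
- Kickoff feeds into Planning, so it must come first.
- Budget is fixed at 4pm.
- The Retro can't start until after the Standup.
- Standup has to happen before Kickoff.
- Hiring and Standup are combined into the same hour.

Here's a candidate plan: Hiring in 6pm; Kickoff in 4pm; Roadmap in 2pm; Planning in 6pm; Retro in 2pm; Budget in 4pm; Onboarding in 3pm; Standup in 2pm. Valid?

Invalid. Hiring feeds into Retro, so it must come first.

Kickoff feeds into Planning, so it must come first — holds.
Budget is fixed at 4pm — holds.
There are 3 rooms available — holds.
The latest acceptable start time for Hiring is 5pm — violated.
Hiring and Standup are combined into the same hour — violated.
Planning and Retro are held together in one hour — violated.
Hiring feeds into Retro, so it must come first — violated.
Standup has to happen before Kickoff — holds.
The Retro can't start until after the Standup — violated.
Kickoff can't start before 4pm — holds.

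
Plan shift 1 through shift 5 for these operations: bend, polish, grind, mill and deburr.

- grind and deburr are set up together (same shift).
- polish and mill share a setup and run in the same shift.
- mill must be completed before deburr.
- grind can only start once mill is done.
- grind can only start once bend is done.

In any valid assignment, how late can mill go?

Downstream work caps mill at shift 4.
mill at shift 4 is achievable: grind -> shift 5; mill -> shift 4; deburr -> shift 5; bend -> shift 1; polish -> shift 4.

shift 4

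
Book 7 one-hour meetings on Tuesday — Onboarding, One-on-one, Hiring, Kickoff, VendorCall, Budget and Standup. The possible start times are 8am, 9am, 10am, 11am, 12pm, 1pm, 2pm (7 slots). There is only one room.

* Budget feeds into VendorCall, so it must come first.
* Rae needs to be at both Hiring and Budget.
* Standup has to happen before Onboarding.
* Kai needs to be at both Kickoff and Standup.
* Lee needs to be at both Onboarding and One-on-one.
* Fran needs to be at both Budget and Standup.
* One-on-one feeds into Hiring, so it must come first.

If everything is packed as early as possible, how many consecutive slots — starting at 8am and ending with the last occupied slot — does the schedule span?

7

The precedence chain requires at least 2 distinct slots.
With at most 1 per slot and 7 meetings, at least 7 slots are needed.
7 works (last occupied slot: 2pm): for example Hiring=11am, Standup=8am, Onboarding=9am, Kickoff=2pm, One-on-one=10am, Budget=12pm, VendorCall=1pm.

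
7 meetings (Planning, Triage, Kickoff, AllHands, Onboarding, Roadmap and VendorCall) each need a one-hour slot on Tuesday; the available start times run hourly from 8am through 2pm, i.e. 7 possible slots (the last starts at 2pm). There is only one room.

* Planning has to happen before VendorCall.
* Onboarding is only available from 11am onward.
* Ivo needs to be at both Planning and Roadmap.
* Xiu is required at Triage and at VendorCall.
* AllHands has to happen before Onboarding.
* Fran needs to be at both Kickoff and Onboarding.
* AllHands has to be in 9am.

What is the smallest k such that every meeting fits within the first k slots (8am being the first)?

7

The precedence chain requires at least 2 distinct slots.
With at most 1 per slot and 7 meetings, at least 7 slots are needed.
Onboarding can't be placed before 11am — that is slot 4 counting from 8am — so the schedule must run through at least 4 slots.
7 works (last occupied slot: 2pm): for example Triage=12pm, AllHands=9am, Planning=8am, Onboarding=11am, VendorCall=10am, Kickoff=1pm, Roadmap=2pm.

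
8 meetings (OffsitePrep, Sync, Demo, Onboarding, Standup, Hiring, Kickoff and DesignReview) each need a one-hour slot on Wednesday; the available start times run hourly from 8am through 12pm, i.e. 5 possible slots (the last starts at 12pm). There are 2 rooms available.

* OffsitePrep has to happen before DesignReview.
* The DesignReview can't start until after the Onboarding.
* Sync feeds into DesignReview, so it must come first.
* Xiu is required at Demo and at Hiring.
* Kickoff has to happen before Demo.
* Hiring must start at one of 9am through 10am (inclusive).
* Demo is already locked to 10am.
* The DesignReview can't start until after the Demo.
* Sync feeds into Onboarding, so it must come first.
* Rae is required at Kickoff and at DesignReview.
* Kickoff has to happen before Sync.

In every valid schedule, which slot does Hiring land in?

Hiring's window is 9am–10am.
Demo is fixed at 10am, and Hiring can't share a slot with Demo.
So Hiring must be 9am.

9am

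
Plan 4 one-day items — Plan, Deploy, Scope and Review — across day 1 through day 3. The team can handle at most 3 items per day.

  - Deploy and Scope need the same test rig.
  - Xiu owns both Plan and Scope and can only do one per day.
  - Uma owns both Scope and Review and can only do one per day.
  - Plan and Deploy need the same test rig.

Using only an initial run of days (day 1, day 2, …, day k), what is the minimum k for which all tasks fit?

With at most 3 per day and 4 tasks, at least 2 days are needed.
Could 2 days be enough, i.e. nothing placed later than day 2? No: Plan, Deploy and Scope must all be in different days (Plan/Deploy can't share; Plan/Scope can't share; Deploy/Scope can't share), but only 2 days are available: 3 tasks can't fit in 2 distinct days.
So 2 days is not enough.
3 works (last occupied day: day 3): for example Deploy=day 2, Scope=day 3, Plan=day 1, Review=day 1.

3 days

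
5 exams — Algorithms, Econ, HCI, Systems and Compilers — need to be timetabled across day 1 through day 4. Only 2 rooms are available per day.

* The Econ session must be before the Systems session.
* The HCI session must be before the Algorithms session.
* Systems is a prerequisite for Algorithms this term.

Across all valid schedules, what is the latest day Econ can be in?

day 2

Downstream work caps Econ at day 2.
Econ at day 2 is achievable: HCI in day 1, Systems in day 3, Compilers in day 1, Algorithms in day 4, Econ in day 2.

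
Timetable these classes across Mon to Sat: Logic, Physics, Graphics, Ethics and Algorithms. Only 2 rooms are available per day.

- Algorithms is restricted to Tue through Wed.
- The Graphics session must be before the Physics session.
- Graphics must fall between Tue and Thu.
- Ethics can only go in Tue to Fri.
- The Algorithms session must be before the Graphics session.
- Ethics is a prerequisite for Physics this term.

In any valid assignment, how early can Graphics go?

Graphics is available from Tue; precedence pushes Graphics to at least Wed; Graphics's own window allows nothing later than Thu.
Graphics at Wed is achievable: Algorithms -> Tue; Ethics -> Tue; Graphics -> Wed; Logic -> Mon; Physics -> Thu.

Wed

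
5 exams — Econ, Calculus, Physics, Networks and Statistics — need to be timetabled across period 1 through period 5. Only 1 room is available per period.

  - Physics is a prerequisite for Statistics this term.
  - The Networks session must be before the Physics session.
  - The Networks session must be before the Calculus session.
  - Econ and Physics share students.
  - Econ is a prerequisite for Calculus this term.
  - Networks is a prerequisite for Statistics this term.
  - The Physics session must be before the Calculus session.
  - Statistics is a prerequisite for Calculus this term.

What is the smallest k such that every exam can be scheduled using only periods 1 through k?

The precedence chain requires at least 4 distinct periods.
With at most 1 per period and 5 exams, at least 5 periods are needed.
5 works (last occupied period: period 5): for example Econ -> period 4; Calculus -> period 5; Networks -> period 1; Physics -> period 2; Statistics -> period 3.

5 periods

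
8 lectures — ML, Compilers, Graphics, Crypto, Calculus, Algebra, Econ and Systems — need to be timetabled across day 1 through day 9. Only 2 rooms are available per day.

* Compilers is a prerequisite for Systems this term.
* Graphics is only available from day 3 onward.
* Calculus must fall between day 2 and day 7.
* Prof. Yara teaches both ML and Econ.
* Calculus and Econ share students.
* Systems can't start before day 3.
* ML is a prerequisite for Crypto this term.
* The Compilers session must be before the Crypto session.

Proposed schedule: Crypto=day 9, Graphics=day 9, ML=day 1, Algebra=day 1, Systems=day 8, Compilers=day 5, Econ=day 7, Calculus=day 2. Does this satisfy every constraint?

Yes, all constraints hold

The Compilers session must be before the Crypto session — holds.
Prof. Yara teaches both ML and Econ — holds.
Calculus must fall between day 2 and day 7 — holds.
Systems can't start before day 3 — holds.
Calculus and Econ share students — holds.
Compilers is a prerequisite for Systems this term — holds.
Only 2 rooms are available per day — holds.
ML is a prerequisite for Crypto this term — holds.
Graphics is only available from day 3 onward — holds.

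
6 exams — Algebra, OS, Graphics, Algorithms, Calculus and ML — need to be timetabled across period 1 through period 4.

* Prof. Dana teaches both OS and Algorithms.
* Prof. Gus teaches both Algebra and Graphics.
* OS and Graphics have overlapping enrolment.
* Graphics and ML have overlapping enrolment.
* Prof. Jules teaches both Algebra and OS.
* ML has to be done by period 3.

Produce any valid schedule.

OS -> period 2; Algebra -> period 1; ML -> period 1; Graphics -> period 3; Algorithms -> period 1; Calculus -> period 1

Checking: OS(period 2) != Algorithms(period 1); OS(period 2) != Graphics(period 3); Graphics(period 3) != ML(period 1); Algebra(period 1) != Graphics(period 3); Algebra(period 1) != OS(period 2); ML=period 1 in [period 1,period 3].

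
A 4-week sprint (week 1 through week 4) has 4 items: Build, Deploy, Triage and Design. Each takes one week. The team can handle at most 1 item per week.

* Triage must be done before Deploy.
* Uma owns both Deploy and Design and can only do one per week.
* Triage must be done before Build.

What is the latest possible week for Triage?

Downstream work caps Triage at week 3.
Triage at week 2 is achievable: Build -> week 3, Design -> week 1, Deploy -> week 4, Triage -> week 2.
Nothing later works — the conflict and capacity constraints rule out every week after week 2.

week 2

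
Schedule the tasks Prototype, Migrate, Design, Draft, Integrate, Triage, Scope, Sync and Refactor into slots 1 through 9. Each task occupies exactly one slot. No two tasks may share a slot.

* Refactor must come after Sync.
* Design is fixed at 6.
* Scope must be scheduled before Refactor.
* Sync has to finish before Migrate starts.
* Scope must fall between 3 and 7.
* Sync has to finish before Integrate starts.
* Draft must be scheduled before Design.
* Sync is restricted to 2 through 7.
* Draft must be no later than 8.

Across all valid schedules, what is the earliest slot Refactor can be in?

4

Precedence pushes Refactor to at least 4.
Refactor at 4 is achievable: Integrate in 7; Design in 6; Triage in 9; Refactor in 4; Draft in 1; Migrate in 5; Prototype in 8; Sync in 2; Scope in 3.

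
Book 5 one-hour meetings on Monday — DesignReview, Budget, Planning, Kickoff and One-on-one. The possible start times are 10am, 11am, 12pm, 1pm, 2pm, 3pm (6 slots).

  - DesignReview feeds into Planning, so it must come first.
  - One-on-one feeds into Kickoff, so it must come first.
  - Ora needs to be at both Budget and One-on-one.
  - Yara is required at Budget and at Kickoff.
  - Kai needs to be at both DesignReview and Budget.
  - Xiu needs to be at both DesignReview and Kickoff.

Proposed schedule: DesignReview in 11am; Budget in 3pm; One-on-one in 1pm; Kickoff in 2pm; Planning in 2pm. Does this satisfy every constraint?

Ora needs to be at both Budget and One-on-one — holds.
Yara is required at Budget and at Kickoff — holds.
One-on-one feeds into Kickoff, so it must come first — holds.
Xiu needs to be at both DesignReview and Kickoff — holds.
Kai needs to be at both DesignReview and Budget — holds.
DesignReview feeds into Planning, so it must come first — holds.

Yes, all constraints hold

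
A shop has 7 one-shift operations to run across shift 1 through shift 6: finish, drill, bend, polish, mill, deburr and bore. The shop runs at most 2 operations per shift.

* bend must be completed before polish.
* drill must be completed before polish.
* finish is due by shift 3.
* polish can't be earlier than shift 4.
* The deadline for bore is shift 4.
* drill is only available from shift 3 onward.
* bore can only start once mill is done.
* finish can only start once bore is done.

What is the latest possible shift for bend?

shift 5

Downstream work caps bend at shift 5.
bend at shift 5 is achievable: bore=shift 2, mill=shift 1, bend=shift 5, deburr=shift 1, polish=shift 6, finish=shift 3, drill=shift 3.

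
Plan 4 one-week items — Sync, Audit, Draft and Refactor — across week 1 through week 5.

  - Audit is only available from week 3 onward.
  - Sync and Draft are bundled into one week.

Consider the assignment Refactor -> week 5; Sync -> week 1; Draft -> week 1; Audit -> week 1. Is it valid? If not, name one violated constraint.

Sync and Draft are bundled into one week — holds.
Audit is only available from week 3 onward — violated.

Invalid. Audit is only available from week 3 onward.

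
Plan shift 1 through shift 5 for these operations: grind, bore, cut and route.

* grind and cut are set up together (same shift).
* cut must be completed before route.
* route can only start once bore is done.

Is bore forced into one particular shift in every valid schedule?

No

bore can be shift 1 (e.g. bore=shift 1; cut=shift 1; route=shift 2; grind=shift 1) or shift 2 (e.g. route -> shift 3; grind -> shift 1; bore -> shift 2; cut -> shift 1).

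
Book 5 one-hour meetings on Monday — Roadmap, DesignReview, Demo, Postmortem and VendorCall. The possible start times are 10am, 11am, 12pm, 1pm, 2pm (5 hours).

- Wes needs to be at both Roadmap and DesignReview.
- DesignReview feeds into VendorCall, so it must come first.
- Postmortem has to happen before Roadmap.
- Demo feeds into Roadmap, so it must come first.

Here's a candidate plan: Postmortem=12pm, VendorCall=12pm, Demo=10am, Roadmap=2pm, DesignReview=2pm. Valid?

Invalid. DesignReview feeds into VendorCall, so it must come first.

Postmortem has to happen before Roadmap — holds.
Wes needs to be at both Roadmap and DesignReview — violated.
Demo feeds into Roadmap, so it must come first — holds.
DesignReview feeds into VendorCall, so it must come first — violated.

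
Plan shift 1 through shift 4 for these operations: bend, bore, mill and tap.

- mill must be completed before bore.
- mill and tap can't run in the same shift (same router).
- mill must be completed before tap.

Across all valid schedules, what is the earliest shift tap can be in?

Precedence pushes tap to at least shift 2.
tap at shift 2 is achievable: bore in shift 2; bend in shift 1; tap in shift 2; mill in shift 1.

shift 2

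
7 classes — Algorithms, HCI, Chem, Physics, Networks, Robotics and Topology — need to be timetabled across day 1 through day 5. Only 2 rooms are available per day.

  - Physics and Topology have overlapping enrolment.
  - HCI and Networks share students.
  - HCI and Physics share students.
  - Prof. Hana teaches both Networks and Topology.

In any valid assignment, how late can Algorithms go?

day 5

Algorithms at day 5 is achievable: Chem -> day 1, Algorithms -> day 5, Physics -> day 2, Robotics -> day 3, HCI -> day 1, Networks -> day 2, Topology -> day 3.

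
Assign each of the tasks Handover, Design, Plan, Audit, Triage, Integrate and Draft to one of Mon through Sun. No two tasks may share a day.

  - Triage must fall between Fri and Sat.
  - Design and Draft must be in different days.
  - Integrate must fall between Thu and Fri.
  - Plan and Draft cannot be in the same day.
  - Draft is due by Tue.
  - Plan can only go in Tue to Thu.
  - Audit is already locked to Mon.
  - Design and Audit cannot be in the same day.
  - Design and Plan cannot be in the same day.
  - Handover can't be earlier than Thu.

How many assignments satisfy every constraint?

Splitting on Handover: it can be Thu (1), Fri (1), Sat (1), Sun (4). Listing each branch's schedules as (Design, Plan, Audit, Triage, Integrate, Draft):
Handover=Thu: (Sun,Wed,Mon,Sat,Fri,Tue) — 1.
Handover=Fri: (Sun,Wed,Mon,Sat,Thu,Tue) — 1.
Handover=Sat: (Sun,Wed,Mon,Fri,Thu,Tue) — 1.
Handover=Sun: (Wed,Thu,Mon,Sat,Fri,Tue) (Thu,Wed,Mon,Sat,Fri,Tue) (Fri,Wed,Mon,Sat,Thu,Tue) (Sat,Wed,Mon,Fri,Thu,Tue) — 4.
Summing: 1 + 1 + 1 + 4 = 7.

7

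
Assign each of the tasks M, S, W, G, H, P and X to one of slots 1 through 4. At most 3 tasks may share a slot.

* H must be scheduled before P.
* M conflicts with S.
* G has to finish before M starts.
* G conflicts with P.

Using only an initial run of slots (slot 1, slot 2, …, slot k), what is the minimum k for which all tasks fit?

The precedence chain requires at least 2 distinct slots.
With at most 3 per slot and 7 tasks, at least 3 slots are needed.
3 works (last occupied slot: 3): for example W=2; P=2; M=2; S=1; H=1; G=1; X=3.

3 slots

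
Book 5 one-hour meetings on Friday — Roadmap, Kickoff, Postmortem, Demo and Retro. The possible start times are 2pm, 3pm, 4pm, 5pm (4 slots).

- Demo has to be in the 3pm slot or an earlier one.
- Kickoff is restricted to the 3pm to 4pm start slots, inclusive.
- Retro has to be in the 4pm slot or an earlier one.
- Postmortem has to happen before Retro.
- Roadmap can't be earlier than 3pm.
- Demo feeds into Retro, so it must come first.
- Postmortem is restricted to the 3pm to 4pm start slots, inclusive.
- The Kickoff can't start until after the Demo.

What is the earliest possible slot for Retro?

4pm

Precedence pushes Retro to at least 4pm; Retro's own window allows nothing later than 4pm.
Retro at 4pm is achievable: Kickoff -> 3pm; Retro -> 4pm; Demo -> 2pm; Roadmap -> 3pm; Postmortem -> 3pm.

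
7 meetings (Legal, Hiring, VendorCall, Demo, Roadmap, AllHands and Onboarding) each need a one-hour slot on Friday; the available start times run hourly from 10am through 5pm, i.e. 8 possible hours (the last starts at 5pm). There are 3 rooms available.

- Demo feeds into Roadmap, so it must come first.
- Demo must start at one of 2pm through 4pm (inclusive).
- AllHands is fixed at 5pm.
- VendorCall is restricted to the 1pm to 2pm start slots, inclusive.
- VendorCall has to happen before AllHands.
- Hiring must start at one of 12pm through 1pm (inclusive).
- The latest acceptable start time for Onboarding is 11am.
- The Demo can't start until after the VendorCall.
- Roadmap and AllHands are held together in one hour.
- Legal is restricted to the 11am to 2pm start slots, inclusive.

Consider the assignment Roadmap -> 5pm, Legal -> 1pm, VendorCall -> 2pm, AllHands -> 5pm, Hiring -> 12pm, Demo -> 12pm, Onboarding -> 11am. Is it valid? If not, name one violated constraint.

Demo must start at one of 2pm through 4pm (inclusive) — violated.
Legal is restricted to the 11am to 2pm start slots, inclusive — holds.
VendorCall is restricted to the 1pm to 2pm start slots, inclusive — holds.
AllHands is fixed at 5pm — holds.
The Demo can't start until after the VendorCall — violated.
There are 3 rooms available — holds.
Hiring must start at one of 12pm through 1pm (inclusive) — holds.
Demo feeds into Roadmap, so it must come first — holds.
Roadmap and AllHands are held together in one hour — holds.
The latest acceptable start time for Onboarding is 11am — holds.
VendorCall has to happen before AllHands — holds.

Invalid. Demo must start at one of 2pm through 4pm (inclusive).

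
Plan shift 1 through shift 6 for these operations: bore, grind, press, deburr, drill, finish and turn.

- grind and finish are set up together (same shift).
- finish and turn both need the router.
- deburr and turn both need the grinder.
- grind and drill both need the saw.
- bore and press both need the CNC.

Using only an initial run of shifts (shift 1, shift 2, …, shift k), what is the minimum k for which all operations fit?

Could 1 shift be enough, i.e. nothing placed later than shift 1? No: turn can't share with deburr (shift 1) → nothing is left.
So 1 shift is not enough.
2 works (last occupied shift: shift 2): for example turn -> shift 2; finish -> shift 1; deburr -> shift 1; drill -> shift 2; bore -> shift 1; grind -> shift 1; press -> shift 2.

2 shifts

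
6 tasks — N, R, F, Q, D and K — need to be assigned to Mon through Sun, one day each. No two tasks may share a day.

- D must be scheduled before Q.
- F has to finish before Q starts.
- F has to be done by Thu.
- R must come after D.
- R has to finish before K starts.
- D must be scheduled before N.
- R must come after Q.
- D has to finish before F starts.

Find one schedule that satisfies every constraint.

K=Sat, Q=Wed, R=Thu, N=Fri, D=Mon, F=Tue

Checking: F(Tue) before Q(Wed); D(Mon) before Q(Wed); Q(Wed) before R(Thu); D(Mon) before N(Fri); D(Mon) before R(Thu); R(Thu) before K(Sat); D(Mon) before F(Tue); F=Tue in [Mon,Thu]; max 1 per day (cap 1).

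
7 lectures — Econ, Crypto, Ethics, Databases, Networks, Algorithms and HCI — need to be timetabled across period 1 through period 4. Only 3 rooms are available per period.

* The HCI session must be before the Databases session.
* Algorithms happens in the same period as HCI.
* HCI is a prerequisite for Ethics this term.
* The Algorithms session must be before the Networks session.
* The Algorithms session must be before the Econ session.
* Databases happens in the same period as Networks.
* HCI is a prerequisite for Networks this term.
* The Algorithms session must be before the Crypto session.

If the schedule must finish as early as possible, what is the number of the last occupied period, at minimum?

period 3

The precedence chain requires at least 2 distinct periods.
With at most 3 per period and 7 lectures, at least 3 periods are needed.
3 works (last occupied period: period 3): for example Databases in period 2; Crypto in period 3; Econ in period 2; Networks in period 2; HCI in period 1; Ethics in period 3; Algorithms in period 1.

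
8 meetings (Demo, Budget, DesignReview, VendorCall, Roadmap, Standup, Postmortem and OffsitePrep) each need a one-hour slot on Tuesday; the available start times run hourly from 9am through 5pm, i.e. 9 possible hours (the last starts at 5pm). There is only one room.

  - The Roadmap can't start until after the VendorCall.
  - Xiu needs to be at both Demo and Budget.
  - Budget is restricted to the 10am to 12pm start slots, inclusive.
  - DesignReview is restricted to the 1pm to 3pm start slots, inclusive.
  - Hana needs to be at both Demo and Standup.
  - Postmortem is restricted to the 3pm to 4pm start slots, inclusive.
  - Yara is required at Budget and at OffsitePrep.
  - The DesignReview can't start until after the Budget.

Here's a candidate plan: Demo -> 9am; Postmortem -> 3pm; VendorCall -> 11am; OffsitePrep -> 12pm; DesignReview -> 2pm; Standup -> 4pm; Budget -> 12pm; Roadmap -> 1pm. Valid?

Budget is restricted to the 10am to 12pm start slots, inclusive — holds.
The Roadmap can't start until after the VendorCall — holds.
Xiu needs to be at both Demo and Budget — holds.
Yara is required at Budget and at OffsitePrep — violated.
Postmortem is restricted to the 3pm to 4pm start slots, inclusive — holds.
Hana needs to be at both Demo and Standup — holds.
The DesignReview can't start until after the Budget — holds.
There is only one room — violated.
DesignReview is restricted to the 1pm to 3pm start slots, inclusive — holds.

Invalid. Yara is required at Budget and at OffsitePrep.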